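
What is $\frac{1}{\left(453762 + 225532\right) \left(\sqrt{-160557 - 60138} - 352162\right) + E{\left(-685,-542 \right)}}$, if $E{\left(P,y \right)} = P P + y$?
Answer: $- \frac{47844212989}{11445363950199079797209} - \frac{679294 i \sqrt{220695}}{57226819750995398986045} \approx -4.1802 \cdot 10^{-12} - 5.5764 \cdot 10^{-15} i$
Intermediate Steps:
$E{\left(P,y \right)} = y + P^{2}$ ($E{\left(P,y \right)} = P^{2} + y = y + P^{2}$)
$\frac{1}{\left(453762 + 225532\right) \left(\sqrt{-160557 - 60138} - 352162\right) + E{\left(-685,-542 \right)}} = \frac{1}{\left(453762 + 225532\right) \left(\sqrt{-160557 - 60138} - 352162\right) - \left(542 - \left(-685\right)^{2}\right)} = \frac{1}{679294 \left(\sqrt{-220695} - 352162\right) + \left(-542 + 469225\right)} = \frac{1}{679294 \left(i \sqrt{220695} - 352162\right) + 468683} = \frac{1}{679294 \left(-352162 + i \sqrt{220695}\right) + 468683} = \frac{1}{\left(-239221533628 + 679294 i \sqrt{220695}\right) + 468683} = \frac{1}{-239221064945 + 679294 i \sqrt{220695}}$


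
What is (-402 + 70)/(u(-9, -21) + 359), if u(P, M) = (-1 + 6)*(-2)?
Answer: -332/349 ≈ -0.95129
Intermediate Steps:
u(P, M) = -10 (u(P, M) = 5*(-2) = -10)
(-402 + 70)/(u(-9, -21) + 359) = (-402 + 70)/(-10 + 359) = -332/349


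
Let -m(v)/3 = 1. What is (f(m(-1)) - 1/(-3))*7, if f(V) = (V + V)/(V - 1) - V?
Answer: 203/6 ≈ 33.833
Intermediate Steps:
m(v) = -3 (m(v) = -3*1 = -3)
f(V) = -V + 2*V/(-1 + V) (f(V) = (2*V)/(-1 + V) - V = 2*V/(-1 + V) - V = -V + 2*V/(-1 + V))
(f(m(-1)) - 1/(-3))*7 = (-3*(3 - 1*(-3))/(-1 - 3) - 1/(-3))*7 = (-3*(3 + 3)/(-4) - 1*(-⅓))*7 = (-3*(-¼)*6 + ⅓)*7 = (9/2 + ⅓)*7 = (29/6)*7 = 203/6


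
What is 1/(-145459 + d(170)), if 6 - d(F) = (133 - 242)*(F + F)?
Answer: -1/108393 ≈ -9.2257e-6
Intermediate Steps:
d(F) = 6 + 218*F (d(F) = 6 - (133 - 242)*(F + F) = 6 - (-109)*2*F = 6 - (-218)*F = 6 + 218*F)
1/(-145459 + d(170)) = 1/(-145459 + (6 + 218*170)) = 1/(-145459 + (6 + 37060)) = 1/(-145459 + 37066) = 1/(-108393) = -1/108393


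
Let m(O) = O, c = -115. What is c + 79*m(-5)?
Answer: -510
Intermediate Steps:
c + 79*m(-5) = -115 + 79*(-5) = -115 - 395 = -510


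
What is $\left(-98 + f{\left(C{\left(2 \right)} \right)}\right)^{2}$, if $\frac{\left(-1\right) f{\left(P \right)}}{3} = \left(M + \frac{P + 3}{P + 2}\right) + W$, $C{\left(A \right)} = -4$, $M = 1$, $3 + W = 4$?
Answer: $\frac{44521}{4} \approx 11130.0$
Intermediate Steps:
$W = 1$ ($W = -3 + 4 = 1$)
$f{\left(P \right)} = -6 - \frac{3 \left(3 + P\right)}{2 + P}$ ($f{\left(P \right)} = - 3 \left(\left(1 + \frac{P + 3}{P + 2}\right) + 1\right) = - 3 \left(\left(1 + \frac{3 + P}{2 + P}\right) + 1\right) = - 3 \left(2 + \frac{3 + P}{2 + P}\right) = -6 - \frac{3 \left(3 + P\right)}{2 + P}$)
$\left(-98 + f{\left(C{\left(2 \right)} \right)}\right)^{2} = \left(-98 + \frac{3 \left(-7 - -12\right)}{2 - 4}\right)^{2} = \left(-98 + \frac{3 \left(-7 + 12\right)}{-2}\right)^{2} = \left(-98 + 3 \left(- \frac{1}{2}\right) 5\right)^{2} = \left(-98 - \frac{15}{2}\right)^{2} = \left(- \frac{211}{2}\right)^{2} = \frac{44521}{4}$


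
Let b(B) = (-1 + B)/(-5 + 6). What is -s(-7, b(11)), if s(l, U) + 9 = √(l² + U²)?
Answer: 9 - √149 ≈ -3.2066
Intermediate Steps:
b(B) = -1 + B (b(B) = (-1 + B)/1 = (-1 + B)*1 = -1 + B)
s(l, U) = -9 + √(U² + l²) (s(l, U) = -9 + √(l² + U²) = -9 + √(U² + l²))
-s(-7, b(11)) = -(-9 + √((-1 + 11)² + (-7)²)) = -(-9 + √(10² + 49)) = -(-9 + √(100 + 49)) = -(-9 + √149) = 9 - √149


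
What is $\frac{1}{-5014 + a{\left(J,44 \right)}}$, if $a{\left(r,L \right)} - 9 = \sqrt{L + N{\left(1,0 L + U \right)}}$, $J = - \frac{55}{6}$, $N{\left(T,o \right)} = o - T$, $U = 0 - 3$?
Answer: $- \frac{1001}{5009997} - \frac{2 \sqrt{10}}{25049985} \approx -0.00020005$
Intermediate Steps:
$U = -3$ ($U = 0 - 3 = -3$)
$J = - \frac{55}{6}$ ($J = \left(-55\right) \frac{1}{6} = - \frac{55}{6} \approx -9.1667$)
$a{\left(r,L \right)} = 9 + \sqrt{-4 + L}$ ($a{\left(r,L \right)} = 9 + \sqrt{L - 4} = 9 + \sqrt{-4 + L}$)
$\frac{1}{-5014 + a{\left(J,44 \right)}} = \frac{1}{-5014 + \left(9 + \sqrt{-4 + 44}\right)} = \frac{1}{-5014 + \left(9 + \sqrt{40}\right)} = \frac{1}{-5014 + \left(9 + 2 \sqrt{10}\right)} = \frac{1}{-5005 + 2 \sqrt{10}}$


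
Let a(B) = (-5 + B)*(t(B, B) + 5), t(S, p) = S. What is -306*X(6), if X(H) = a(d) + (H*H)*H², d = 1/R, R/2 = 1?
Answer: -778005/2 ≈ -3.8900e+5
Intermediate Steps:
R = 2 (R = 2*1 = 2)
d = ½ (d = 1/2 = ½ ≈ 0.50000)
a(B) = (-5 + B)*(5 + B) (a(B) = (-5 + B)*(B + 5) = (-5 + B)*(5 + B))
X(H) = -99/4 + H⁴ (X(H) = (-25 + (½)²) + (H*H)*H² = (-25 + ¼) + H²*H² = -99/4 + H⁴)
-306*X(6) = -306*(-99/4 + 6⁴) = -306*(-99/4 + 1296) = -306*5085/4 = -778005/2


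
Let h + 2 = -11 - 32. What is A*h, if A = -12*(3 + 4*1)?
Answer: 3780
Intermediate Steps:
h = -45 (h = -2 + (-11 - 32) = -2 - 43 = -45)
A = -84 (A = -12*(3 + 4) = -12*7 = -84)
A*h = -84*(-45) = 3780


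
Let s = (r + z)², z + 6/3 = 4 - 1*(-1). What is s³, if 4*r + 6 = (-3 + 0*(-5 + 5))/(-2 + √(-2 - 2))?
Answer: 4946265/262144 + 30961359*I/2097152 ≈ 18.868 + 14.764*I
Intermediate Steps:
z = 3 (z = -2 + (4 - 1*(-1)) = -2 + (4 + 1) = -2 + 5 = 3)
r = -3/2 - 3*(-2 - 2*I)/32 (r = -3/2 + ((-3 + 0*(-5 + 5))/(-2 + √(-2 - 2)))/4 = -3/2 + ((-3 + 0*0)/(-2 + √(-4)))/4 = -3/2 + ((-3 + 0)/(-2 + 2*I))/4 = -3/2 + (-3*(-2 - 2*I)/8)/4 = -3/2 - 3*(-2 - 2*I)/32 ≈ -1.3125 + 0.1875*I)
s = (27/16 + 3*I/16)² (s = ((-21/16 + 3*I/16) + 3)² = (27/16 + 3*I/16)² ≈ 2.8125 + 0.63281*I)
s³ = (45/16 + 81*I/128)³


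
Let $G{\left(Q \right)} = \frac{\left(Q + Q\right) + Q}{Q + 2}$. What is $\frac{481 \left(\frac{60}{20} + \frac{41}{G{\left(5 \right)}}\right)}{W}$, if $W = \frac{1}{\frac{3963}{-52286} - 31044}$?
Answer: $- \frac{3323171166558}{10055} \approx -3.305 \cdot 10^{8}$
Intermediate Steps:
$G{\left(Q \right)} = \frac{3 Q}{2 + Q}$ ($G{\left(Q \right)} = \frac{2 Q + Q}{2 + Q} = \frac{3 Q}{2 + Q}$)
$W = - \frac{52286}{1623170547}$ ($W = \frac{1}{3963 \left(- \frac{1}{52286}\right) - 31044} = \frac{1}{- \frac{3963}{52286} - 31044} = \frac{1}{- \frac{1623170547}{52286}} = - \frac{52286}{1623170547} \approx -3.2212 \cdot 10^{-5}$)
$\frac{481 \left(\frac{60}{20} + \frac{41}{G{\left(5 \right)}}\right)}{W} = \frac{481 \left(\frac{60}{20} + \frac{41}{3 \cdot 5 \frac{1}{2 + 5}}\right)}{- \frac{52286}{1623170547}} = 481 \left(60 \cdot \frac{1}{20} + \frac{41}{3 \cdot 5 \cdot \frac{1}{7}}\right) \left(- \frac{1623170547}{52286}\right) = 481 \left(3 + \frac{41}{3 \cdot 5 \cdot \frac{1}{7}}\right) \left(- \frac{1623170547}{52286}\right) = 481 \left(3 + \frac{41}{\frac{15}{7}}\right) \left(- \frac{1623170547}{52286}\right) = 481 \left(3 + 41 \cdot \frac{7}{15}\right) \left(- \frac{1623170547}{52286}\right) = 481 \left(3 + \frac{287}{15}\right) \left(- \frac{1623170547}{52286}\right) = 481 \cdot \frac{332}{15} \left(- \frac{1623170547}{52286}\right) = \frac{159692}{15} \left(- \frac{1623170547}{52286}\right) = - \frac{3323171166558}{10055}$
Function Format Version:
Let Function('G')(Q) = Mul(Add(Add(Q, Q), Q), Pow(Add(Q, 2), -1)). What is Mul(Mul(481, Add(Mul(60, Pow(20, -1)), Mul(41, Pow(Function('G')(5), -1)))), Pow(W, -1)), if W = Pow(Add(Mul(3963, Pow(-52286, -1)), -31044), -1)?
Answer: Rational(-3323171166558, 10055) ≈ -3.3050e+8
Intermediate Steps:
Function('G')(Q) = Mul(3, Q, Pow(Add(2, Q), -1)) (Function('G')(Q) = Mul(Add(Mul(2, Q), Q), Pow(Add(2, Q), -1)) = Mul(Mul(3, Q), Pow(Add(2, Q), -1)) = Mul(3, Q, Pow(Add(2, Q), -1)))
W = Rational(-52286, 1623170547) (W = Pow(Add(Mul(3963, Rational(-1, 52286)), -31044), -1) = Pow(Add(Rational(-3963, 52286), -31044), -1) = Pow(Rational(-1623170547, 52286), -1) = Rational(-52286, 1623170547) ≈ -3.2212e-5)
Mul(Mul(481, Add(Mul(60, Pow(20, -1)), Mul(41, Pow(Function('G')(5), -1)))), Pow(W, -1)) = Mul(Mul(481, Add(Mul(60, Pow(20, -1)), Mul(41, Pow(Mul(3, 5, Pow(Add(2, 5), -1)), -1)))), Pow(Rational(-52286, 1623170547), -1)) = Mul(Mul(481, Add(Mul(60, Rational(1, 20)), Mul(41, Pow(Mul(3, 5, Pow(7, -1)), -1)))), Rational(-1623170547, 52286)) = Mul(Mul(481, Add(3, Mul(41, Pow(Mul(3, 5, Rational(1, 7)), -1)))), Rational(-1623170547, 52286)) = Mul(Mul(481, Add(3, Mul(41, Pow(Rational(15, 7), -1)))), Rational(-1623170547, 52286)) = Mul(Mul(481, Add(3, Mul(41, Rational(7, 15)))), Rational(-1623170547, 52286)) = Mul(Mul(481, Add(3, Rational(287, 15))), Rational(-1623170547, 52286)) = Mul(Mul(481, Rational(332, 15)), Rational(-1623170547, 52286)) = Mul(Rational(159692, 15), Rational(-1623170547, 52286)) = Rational(-3323171166558, 10055)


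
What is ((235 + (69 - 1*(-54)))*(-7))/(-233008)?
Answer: 1253/116504 ≈ 0.010755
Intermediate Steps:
((235 + (69 - 1*(-54)))*(-7))/(-233008) = ((235 + (69 + 54))*(-7))*(-1/233008) = ((235 + 123)*(-7))*(-1/233008) = (358*(-7))*(-1/233008) = -2506*(-1/233008) = 1253/116504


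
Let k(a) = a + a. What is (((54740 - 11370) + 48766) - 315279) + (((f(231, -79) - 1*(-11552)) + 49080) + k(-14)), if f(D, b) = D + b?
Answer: -162387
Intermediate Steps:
k(a) = 2*a
(((54740 - 11370) + 48766) - 315279) + (((f(231, -79) - 1*(-11552)) + 49080) + k(-14)) = (((54740 - 11370) + 48766) - 315279) + ((((231 - 79) - 1*(-11552)) + 49080) + 2*(-14)) = ((43370 + 48766) - 315279) + (((152 + 11552) + 49080) - 28) = (92136 - 315279) + ((11704 + 49080) - 28) = -223143 + (60784 - 28) = -223143 + 60756 = -162387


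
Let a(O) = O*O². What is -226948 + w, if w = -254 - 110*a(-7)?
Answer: -189472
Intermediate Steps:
a(O) = O³
w = 37476 (w = -254 - 110*(-7)³ = -254 - 110*(-343) = -254 + 37730 = 37476)
-226948 + w = -226948 + 37476 = -189472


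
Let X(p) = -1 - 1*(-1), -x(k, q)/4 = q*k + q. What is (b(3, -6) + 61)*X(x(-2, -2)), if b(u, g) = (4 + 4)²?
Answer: 0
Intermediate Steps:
x(k, q) = -4*q - 4*k*q (x(k, q) = -4*(q*k + q) = -4*(k*q + q) = -4*(q + k*q) = -4*q - 4*k*q)
b(u, g) = 64 (b(u, g) = 8² = 64)
X(p) = 0 (X(p) = -1 + 1 = 0)
(b(3, -6) + 61)*X(x(-2, -2)) = (64 + 61)*0 = 125*0 = 0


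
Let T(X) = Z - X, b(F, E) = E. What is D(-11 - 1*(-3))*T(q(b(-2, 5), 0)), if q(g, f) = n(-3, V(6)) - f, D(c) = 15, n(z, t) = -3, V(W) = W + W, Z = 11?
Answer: 210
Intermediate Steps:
V(W) = 2*W
q(g, f) = -3 - f
T(X) = 11 - X
D(-11 - 1*(-3))*T(q(b(-2, 5), 0)) = 15*(11 - (-3 - 1*0)) = 15*(11 - (-3 + 0)) = 15*(11 - 1*(-3)) = 15*(11 + 3) = 15*14 = 210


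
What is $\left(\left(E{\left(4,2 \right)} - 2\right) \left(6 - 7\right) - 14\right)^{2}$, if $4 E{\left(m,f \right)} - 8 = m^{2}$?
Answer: $324$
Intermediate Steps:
$E{\left(m,f \right)} = 2 + \frac{m^{2}}{4}$
$\left(\left(E{\left(4,2 \right)} - 2\right) \left(6 - 7\right) - 14\right)^{2} = \left(\left(\left(2 + \frac{4^{2}}{4}\right) - 2\right) \left(6 - 7\right) - 14\right)^{2} = \left(\left(\left(2 + \frac{1}{4} \cdot 16\right) - 2\right) \left(-1\right) - 14\right)^{2} = \left(\left(\left(2 + 4\right) - 2\right) \left(-1\right) - 14\right)^{2} = \left(\left(6 - 2\right) \left(-1\right) - 14\right)^{2} = \left(4 \left(-1\right) - 14\right)^{2} = \left(-4 - 14\right)^{2} = \left(-18\right)^{2} = 324$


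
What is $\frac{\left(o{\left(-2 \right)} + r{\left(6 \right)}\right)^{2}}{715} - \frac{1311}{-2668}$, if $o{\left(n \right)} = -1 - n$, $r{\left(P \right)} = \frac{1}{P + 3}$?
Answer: $\frac{662551}{1343628} \approx 0.49311$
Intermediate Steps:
$r{\left(P \right)} = \frac{1}{3 + P}$
$\frac{\left(o{\left(-2 \right)} + r{\left(6 \right)}\right)^{2}}{715} - \frac{1311}{-2668} = \frac{\left(\left(-1 - -2\right) + \frac{1}{3 + 6}\right)^{2}}{715} - \frac{1311}{-2668} = \left(\left(-1 + 2\right) + \frac{1}{9}\right)^{2} \cdot \frac{1}{715} - - \frac{57}{116} = \left(1 + \frac{1}{9}\right)^{2} \cdot \frac{1}{715} + \frac{57}{116} = \left(\frac{10}{9}\right)^{2} \cdot \frac{1}{715} + \frac{57}{116} = \frac{100}{81} \cdot \frac{1}{715} + \frac{57}{116} = \frac{20}{11583} + \frac{57}{116} = \frac{662551}{1343628}$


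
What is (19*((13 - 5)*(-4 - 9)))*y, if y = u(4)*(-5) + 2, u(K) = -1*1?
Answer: -13832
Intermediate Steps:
u(K) = -1
y = 7 (y = -1*(-5) + 2 = 5 + 2 = 7)
(19*((13 - 5)*(-4 - 9)))*y = (19*((13 - 5)*(-4 - 9)))*7 = (19*(8*(-13)))*7 = (19*(-104))*7 = -1976*7 = -13832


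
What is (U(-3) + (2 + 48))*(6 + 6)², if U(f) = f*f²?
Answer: 3312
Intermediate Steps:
U(f) = f³
(U(-3) + (2 + 48))*(6 + 6)² = ((-3)³ + (2 + 48))*(6 + 6)² = (-27 + 50)*12² = 23*144 = 3312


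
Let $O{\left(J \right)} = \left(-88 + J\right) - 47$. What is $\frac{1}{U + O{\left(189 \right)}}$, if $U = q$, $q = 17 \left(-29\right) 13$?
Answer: $- \frac{1}{6355} \approx -0.00015736$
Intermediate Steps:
$O{\left(J \right)} = -135 + J$
$q = -6409$ ($q = \left(-493\right) 13 = -6409$)
$U = -6409$
$\frac{1}{U + O{\left(189 \right)}} = \frac{1}{-6409 + \left(-135 + 189\right)} = \frac{1}{-6409 + 54} = \frac{1}{-6355} = - \frac{1}{6355}$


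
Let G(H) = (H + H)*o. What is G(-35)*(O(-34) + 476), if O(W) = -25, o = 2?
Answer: -63140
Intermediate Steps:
G(H) = 4*H (G(H) = (H + H)*2 = (2*H)*2 = 4*H)
G(-35)*(O(-34) + 476) = (4*(-35))*(-25 + 476) = -140*451 = -63140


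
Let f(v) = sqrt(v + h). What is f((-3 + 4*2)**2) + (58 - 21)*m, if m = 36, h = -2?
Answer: 1332 + sqrt(23) ≈ 1336.8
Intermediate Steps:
f(v) = sqrt(-2 + v) (f(v) = sqrt(v - 2) = sqrt(-2 + v))
f((-3 + 4*2)**2) + (58 - 21)*m = sqrt(-2 + (-3 + 4*2)**2) + (58 - 21)*36 = sqrt(-2 + (-3 + 8)**2) + 37*36 = sqrt(-2 + 5**2) + 1332 = sqrt(-2 + 25) + 1332 = sqrt(23) + 1332 = 1332 + sqrt(23)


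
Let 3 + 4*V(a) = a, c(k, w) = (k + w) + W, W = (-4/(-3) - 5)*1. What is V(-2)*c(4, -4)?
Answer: 55/12 ≈ 4.5833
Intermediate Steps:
W = -11/3 (W = (-4*(-1/3) - 5)*1 = (4/3 - 5)*1 = -11/3*1 = -11/3 ≈ -3.6667)
c(k, w) = -11/3 + k + w (c(k, w) = (k + w) - 11/3 = -11/3 + k + w)
V(a) = -3/4 + a/4
V(-2)*c(4, -4) = (-3/4 + (1/4)*(-2))*(-11/3 + 4 - 4) = (-3/4 - 1/2)*(-11/3) = -5/4*(-11/3) = 55/12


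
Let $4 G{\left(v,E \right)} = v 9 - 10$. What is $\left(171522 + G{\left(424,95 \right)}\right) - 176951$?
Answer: $- \frac{8955}{2} \approx -4477.5$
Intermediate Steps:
$G{\left(v,E \right)} = - \frac{5}{2} + \frac{9 v}{4}$ ($G{\left(v,E \right)} = \frac{v 9 - 10}{4} = \frac{9 v - 10}{4} = \frac{-10 + 9 v}{4} = - \frac{5}{2} + \frac{9 v}{4}$)
$\left(171522 + G{\left(424,95 \right)}\right) - 176951 = \left(171522 + \left(- \frac{5}{2} + \frac{9}{4} \cdot 424\right)\right) - 176951 = \left(171522 + \left(- \frac{5}{2} + 954\right)\right) - 176951 = \left(171522 + \frac{1903}{2}\right) - 176951 = \frac{344947}{2} - 176951 = - \frac{8955}{2}$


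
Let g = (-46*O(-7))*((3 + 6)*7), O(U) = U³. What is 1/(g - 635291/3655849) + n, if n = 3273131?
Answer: 11894441702690380794/3633964452595 ≈ 3.2731e+6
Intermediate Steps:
g = 994014 (g = (-46*(-7)³)*((3 + 6)*7) = (-46*(-343))*(9*7) = 15778*63 = 994014)
1/(g - 635291/3655849) + n = 1/(994014 - 635291/3655849) + 3273131 = 1/(3633964452595/3655849) + 3273131 = 3655849/3633964452595 + 3273131 = 11894441702690380794/3633964452595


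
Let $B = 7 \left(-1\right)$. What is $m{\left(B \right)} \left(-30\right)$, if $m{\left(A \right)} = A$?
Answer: $210$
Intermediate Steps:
$B = -7$
$m{\left(B \right)} \left(-30\right) = \left(-7\right) \left(-30\right) = 210$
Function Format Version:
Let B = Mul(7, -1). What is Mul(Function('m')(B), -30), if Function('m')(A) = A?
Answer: 210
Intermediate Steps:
B = -7
Mul(Function('m')(B), -30) = Mul(-7, -30) = 210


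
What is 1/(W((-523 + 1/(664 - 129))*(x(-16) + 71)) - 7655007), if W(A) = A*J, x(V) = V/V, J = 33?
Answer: -535/4760243049 ≈ -1.1239e-7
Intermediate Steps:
x(V) = 1
W(A) = 33*A (W(A) = A*33 = 33*A)
1/(W((-523 + 1/(664 - 129))*(x(-16) + 71)) - 7655007) = 1/(33*((-523 + 1/(664 - 129))*(1 + 71)) - 7655007) = 1/(33*((-523 + 1/535)*72) - 7655007) = 1/(33*(-279804/535*72) - 7655007) = 1/(33*(-20145888/535) - 7655007) = 1/(-664814304/535 - 7655007) = 1/(-4760243049/535) = -535/4760243049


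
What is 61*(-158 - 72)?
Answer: -14030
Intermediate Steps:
61*(-158 - 72) = 61*(-230) = -14030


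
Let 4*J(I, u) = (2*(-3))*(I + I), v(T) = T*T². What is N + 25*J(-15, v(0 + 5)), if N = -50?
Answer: 1075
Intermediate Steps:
v(T) = T³
J(I, u) = -3*I (J(I, u) = ((2*(-3))*(I + I))/4 = (-12*I)/4 = -3*I)
N + 25*J(-15, v(0 + 5)) = -50 + 25*(-3*(-15)) = -50 + 25*45 = -50 + 1125 = 1075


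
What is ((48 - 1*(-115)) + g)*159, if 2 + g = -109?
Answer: 8268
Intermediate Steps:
g = -111 (g = -2 - 109 = -111)
((48 - 1*(-115)) + g)*159 = ((48 - 1*(-115)) - 111)*159 = ((48 + 115) - 111)*159 = (163 - 111)*159 = 52*159 = 8268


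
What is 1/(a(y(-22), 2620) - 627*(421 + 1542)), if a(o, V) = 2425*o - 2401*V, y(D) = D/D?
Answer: -1/7518996 ≈ -1.3300e-7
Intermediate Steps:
y(D) = 1
a(o, V) = -2401*V + 2425*o
1/(a(y(-22), 2620) - 627*(421 + 1542)) = 1/((-2401*2620 + 2425*1) - 627*(421 + 1542)) = 1/((-6290620 + 2425) - 627*1963) = 1/(-6288195 - 1230801) = 1/(-7518996) = -1/7518996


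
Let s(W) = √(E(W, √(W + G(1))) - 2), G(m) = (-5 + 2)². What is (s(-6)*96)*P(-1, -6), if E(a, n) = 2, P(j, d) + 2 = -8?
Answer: 0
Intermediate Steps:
P(j, d) = -10 (P(j, d) = -2 - 8 = -10)
G(m) = 9 (G(m) = (-3)² = 9)
s(W) = 0 (s(W) = √(2 - 2) = √0 = 0)
(s(-6)*96)*P(-1, -6) = (0*96)*(-10) = 0*(-10) = 0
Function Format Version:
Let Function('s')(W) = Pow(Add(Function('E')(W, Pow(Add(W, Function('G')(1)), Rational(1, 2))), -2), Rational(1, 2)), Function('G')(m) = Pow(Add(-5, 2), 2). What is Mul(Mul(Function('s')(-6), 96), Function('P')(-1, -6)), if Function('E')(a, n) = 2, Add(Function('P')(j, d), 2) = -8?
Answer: 0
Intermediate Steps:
Function('P')(j, d) = -10 (Function('P')(j, d) = Add(-2, -8) = -10)
Function('G')(m) = 9 (Function('G')(m) = Pow(-3, 2) = 9)
Function('s')(W) = 0 (Function('s')(W) = Pow(Add(2, -2), Rational(1, 2)) = Pow(0, Rational(1, 2)) = 0)
Mul(Mul(Function('s')(-6), 96), Function('P')(-1, -6)) = Mul(Mul(0, 96), -10) = Mul(0, -10) = 0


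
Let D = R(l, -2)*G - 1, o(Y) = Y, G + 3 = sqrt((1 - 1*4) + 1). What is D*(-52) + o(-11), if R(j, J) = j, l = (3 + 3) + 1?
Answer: 1133 - 364*I*sqrt(2) ≈ 1133.0 - 514.77*I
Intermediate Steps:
G = -3 + I*sqrt(2) (G = -3 + sqrt((1 - 1*4) + 1) = -3 + sqrt((1 - 4) + 1) = -3 + sqrt(-3 + 1) = -3 + sqrt(-2) = -3 + I*sqrt(2) ≈ -3.0 + 1.4142*I)
l = 7 (l = 6 + 1 = 7)
D = -22 + 7*I*sqrt(2) (D = 7*(-3 + I*sqrt(2)) - 1 = (-21 + 7*I*sqrt(2)) - 1 = -22 + 7*I*sqrt(2) ≈ -22.0 + 9.8995*I)
D*(-52) + o(-11) = (-22 + 7*I*sqrt(2))*(-52) - 11 = (1144 - 364*I*sqrt(2)) - 11 = 1133 - 364*I*sqrt(2)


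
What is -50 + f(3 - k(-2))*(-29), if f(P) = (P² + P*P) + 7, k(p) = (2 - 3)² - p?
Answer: -253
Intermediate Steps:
k(p) = 1 - p (k(p) = (-1)² - p = 1 - p)
f(P) = 7 + 2*P² (f(P) = (P² + P²) + 7 = 2*P² + 7 = 7 + 2*P²)
-50 + f(3 - k(-2))*(-29) = -50 + (7 + 2*(3 - (1 - 1*(-2)))²)*(-29) = -50 + (7 + 2*(3 - (1 + 2))²)*(-29) = -50 + (7 + 2*(3 - 1*3)²)*(-29) = -50 + (7 + 2*(3 - 3)²)*(-29) = -50 + (7 + 2*0²)*(-29) = -50 + (7 + 2*0)*(-29) = -50 + (7 + 0)*(-29) = -50 + 7*(-29) = -50 - 203 = -253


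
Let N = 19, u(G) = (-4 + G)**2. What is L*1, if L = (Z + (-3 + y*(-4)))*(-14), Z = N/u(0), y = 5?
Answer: 2443/8 ≈ 305.38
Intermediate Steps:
Z = 19/16 (Z = 19/((-4 + 0)**2) = 19/((-4)**2) = 19/16 ≈ 1.1875)
L = 2443/8 (L = (19/16 + (-3 + 5*(-4)))*(-14) = (19/16 + (-3 - 20))*(-14) = (19/16 - 23)*(-14) = -349/16*(-14) = 2443/8 ≈ 305.38)
L*1 = (2443/8)*1 = 2443/8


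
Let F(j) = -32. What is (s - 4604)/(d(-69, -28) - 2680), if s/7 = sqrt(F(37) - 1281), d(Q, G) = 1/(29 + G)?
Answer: 4604/2679 - 7*I*sqrt(1313)/2679 ≈ 1.7186 - 0.09468*I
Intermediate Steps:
s = 7*I*sqrt(1313) (s = 7*sqrt(-32 - 1281) = 7*sqrt(-1313) = 7*(I*sqrt(1313)) = 7*I*sqrt(1313) ≈ 253.65*I)
(s - 4604)/(d(-69, -28) - 2680) = (7*I*sqrt(1313) - 4604)/(1/(29 - 28) - 2680) = (-4604 + 7*I*sqrt(1313))/(1/1 - 2680) = (-4604 + 7*I*sqrt(1313))/(1 - 2680) = (-4604 + 7*I*sqrt(1313))/(-2679) = (-4604 + 7*I*sqrt(1313))*(-1/2679) = 4604/2679 - 7*I*sqrt(1313)/2679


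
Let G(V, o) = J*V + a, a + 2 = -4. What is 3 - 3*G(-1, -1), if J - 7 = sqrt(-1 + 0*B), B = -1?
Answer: 42 + 3*I ≈ 42.0 + 3.0*I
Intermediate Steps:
a = -6 (a = -2 - 4 = -6)
J = 7 + I (J = 7 + sqrt(-1 + 0*(-1)) = 7 + sqrt(-1 + 0) = 7 + sqrt(-1) = 7 + I ≈ 7.0 + 1.0*I)
G(V, o) = -6 + V*(7 + I) (G(V, o) = (7 + I)*V - 6 = V*(7 + I) - 6 = -6 + V*(7 + I))
3 - 3*G(-1, -1) = 3 - 3*(-6 - (7 + I)) = 3 - 3*(-6 + (-7 - I)) = 3 - 3*(-13 - I) = 3 + (39 + 3*I) = 42 + 3*I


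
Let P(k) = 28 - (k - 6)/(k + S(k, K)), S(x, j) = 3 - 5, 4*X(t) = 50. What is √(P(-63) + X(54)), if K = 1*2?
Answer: √666510/130 ≈ 6.2800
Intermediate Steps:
X(t) = 25/2 (X(t) = (¼)*50 = 25/2)
K = 2
S(x, j) = -2
P(k) = 28 - (-6 + k)/(-2 + k) (P(k) = 28 - (k - 6)/(k - 2) = 28 - (-6 + k)/(-2 + k))
√(P(-63) + X(54)) = √((-50 + 27*(-63))/(-2 - 63) + 25/2) = √((-50 - 1701)/(-65) + 25/2) = √(-1/65*(-1751) + 25/2) = √(1751/65 + 25/2) = √(5127/130) = √666510/130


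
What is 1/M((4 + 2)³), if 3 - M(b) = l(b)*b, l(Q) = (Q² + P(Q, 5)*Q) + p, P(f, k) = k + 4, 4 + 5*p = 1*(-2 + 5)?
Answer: -5/52487769 ≈ -9.5260e-8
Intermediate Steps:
p = -⅕ (p = -⅘ + (1*(-2 + 5))/5 = -⅘ + (1*3)/5 = -⅘ + (⅕)*3 = -⅘ + ⅗ = -⅕ ≈ -0.20000)
P(f, k) = 4 + k
l(Q) = -⅕ + Q² + 9*Q (l(Q) = (Q² + (4 + 5)*Q) - ⅕ = (Q² + 9*Q) - ⅕ = -⅕ + Q² + 9*Q)
M(b) = 3 - b*(-⅕ + b² + 9*b) (M(b) = 3 - (-⅕ + b² + 9*b)*b = 3 - b*(-⅕ + b² + 9*b))
1/M((4 + 2)³) = 1/(3 - ((4 + 2)³)³ - 9*(4 + 2)⁶ + (4 + 2)³/5) = 1/(3 - (6³)³ - 9*(6³)² + (⅕)*6³) = 1/(3 - 1*216³ - 9*216² + (⅕)*216) = 1/(3 - 1*10077696 - 9*46656 + 216/5) = 1/(3 - 10077696 - 419904 + 216/5) = 1/(-52487769/5) = -5/52487769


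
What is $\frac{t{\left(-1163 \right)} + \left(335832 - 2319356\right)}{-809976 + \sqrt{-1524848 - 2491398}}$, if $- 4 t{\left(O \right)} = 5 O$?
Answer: $\frac{802714666407}{328032568411} + \frac{7928281 i \sqrt{4016246}}{2624260547288} \approx 2.4471 + 0.0060546 i$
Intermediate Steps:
$t{\left(O \right)} = - \frac{5 O}{4}$
$\frac{t{\left(-1163 \right)} + \left(335832 - 2319356\right)}{-809976 + \sqrt{-1524848 - 2491398}} = \frac{\left(- \frac{5}{4}\right) \left(-1163\right) + \left(335832 - 2319356\right)}{-809976 + \sqrt{-1524848 - 2491398}} = \frac{\frac{5815}{4} - 1983524}{-809976 + \sqrt{-4016246}} = - \frac{7928281}{4 \left(-809976 + i \sqrt{4016246}\right)}$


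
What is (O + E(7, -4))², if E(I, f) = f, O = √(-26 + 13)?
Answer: (4 - I*√13)² ≈ 3.0 - 28.844*I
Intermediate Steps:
O = I*√13 (O = √(-13) = I*√13 ≈ 3.6056*I)
(O + E(7, -4))² = (I*√13 - 4)² = (-4 + I*√13)²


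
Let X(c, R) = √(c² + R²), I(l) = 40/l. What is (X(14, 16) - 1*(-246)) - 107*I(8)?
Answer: -289 + 2*√113 ≈ -267.74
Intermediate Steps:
X(c, R) = √(R² + c²)
(X(14, 16) - 1*(-246)) - 107*I(8) = (√(16² + 14²) - 1*(-246)) - 4280/8 = (√(256 + 196) + 246) - 4280/8 = (√452 + 246) - 107*5 = (2*√113 + 246) - 535 = (246 + 2*√113) - 535 = -289 + 2*√113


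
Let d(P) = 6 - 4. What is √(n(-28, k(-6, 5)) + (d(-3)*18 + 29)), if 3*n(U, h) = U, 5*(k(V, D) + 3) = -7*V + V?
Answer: √501/3 ≈ 7.4610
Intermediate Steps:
k(V, D) = -3 - 6*V/5 (k(V, D) = -3 + (-7*V + V)/5 = -3 + (-6*V)/5 = -3 - 6*V/5)
n(U, h) = U/3
d(P) = 2
√(n(-28, k(-6, 5)) + (d(-3)*18 + 29)) = √((⅓)*(-28) + (2*18 + 29)) = √(-28/3 + (36 + 29)) = √(-28/3 + 65) = √(167/3) = √501/3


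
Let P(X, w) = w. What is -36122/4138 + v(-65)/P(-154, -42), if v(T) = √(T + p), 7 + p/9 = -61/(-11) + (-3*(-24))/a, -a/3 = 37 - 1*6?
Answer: -18061/2069 - I*√9890705/14322 ≈ -8.7293 - 0.21959*I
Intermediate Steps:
a = -93 (a = -3*(37 - 1*6) = -3*(37 - 6) = -3*31 = -93)
p = -6840/341 (p = -63 + 9*(-61/(-11) - 3*(-24)/(-93)) = -63 + 9*(-61*(-1/11) + 72*(-1/93)) = -63 + 9*(61/11 - 24/31) = -63 + 9*(1627/341) = -63 + 14643/341 = -6840/341 ≈ -20.059)
v(T) = √(-6840/341 + T) (v(T) = √(T - 6840/341) = √(-6840/341 + T))
-36122/4138 + v(-65)/P(-154, -42) = -36122/4138 + (√(-2332440 + 116281*(-65))/341)/(-42) = -36122*1/4138 + (√(-2332440 - 7558265)/341)*(-1/42) = -18061/2069 + (√(-9890705)/341)*(-1/42) = -18061/2069 + ((I*√9890705)/341)*(-1/42) = -18061/2069 + (I*√9890705/341)*(-1/42) = -18061/2069 - I*√9890705/14322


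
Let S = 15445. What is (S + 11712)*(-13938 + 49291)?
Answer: 960081421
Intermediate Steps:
(S + 11712)*(-13938 + 49291) = (15445 + 11712)*(-13938 + 49291) = 27157*35353 = 960081421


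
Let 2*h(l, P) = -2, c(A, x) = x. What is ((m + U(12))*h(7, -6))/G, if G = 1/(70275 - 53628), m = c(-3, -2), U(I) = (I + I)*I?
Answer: -4761042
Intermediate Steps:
U(I) = 2*I² (U(I) = (2*I)*I = 2*I²)
h(l, P) = -1 (h(l, P) = (½)*(-2) = -1)
m = -2
G = 1/16647 ≈ 6.0071e-5
((m + U(12))*h(7, -6))/G = ((-2 + 2*12²)*(-1))/(1/16647) = ((-2 + 2*144)*(-1))*16647 = ((-2 + 288)*(-1))*16647 = (286*(-1))*16647 = -286*16647 = -4761042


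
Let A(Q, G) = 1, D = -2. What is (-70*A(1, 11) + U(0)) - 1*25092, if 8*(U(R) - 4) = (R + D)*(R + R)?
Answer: -25158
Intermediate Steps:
U(R) = 4 + R*(-2 + R)/4 (U(R) = 4 + ((R - 2)*(R + R))/8 = 4 + ((-2 + R)*(2*R))/8 = 4 + (2*R*(-2 + R))/8 = 4 + R*(-2 + R)/4)
(-70*A(1, 11) + U(0)) - 1*25092 = (-70*1 + (4 - ½*0 + (¼)*0²)) - 1*25092 = (-70 + (4 + 0 + (¼)*0)) - 25092 = (-70 + (4 + 0 + 0)) - 25092 = (-70 + 4) - 25092 = -66 - 25092 = -25158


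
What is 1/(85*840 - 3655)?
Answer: 1/67745 ≈ 1.4761e-5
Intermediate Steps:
1/(85*840 - 3655) = 1/(71400 - 3655) = 1/67745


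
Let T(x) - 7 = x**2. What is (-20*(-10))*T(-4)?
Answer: 4600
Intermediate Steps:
T(x) = 7 + x**2
(-20*(-10))*T(-4) = (-20*(-10))*(7 + (-4)**2) = 200*(7 + 16) = 200*23 = 4600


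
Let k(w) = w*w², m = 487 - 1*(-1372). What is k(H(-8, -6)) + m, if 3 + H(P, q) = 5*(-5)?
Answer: -20093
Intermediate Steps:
m = 1859 (m = 487 + 1372 = 1859)
H(P, q) = -28 (H(P, q) = -3 + 5*(-5) = -3 - 25 = -28)
k(w) = w³
k(H(-8, -6)) + m = (-28)³ + 1859 = -21952 + 1859 = -20093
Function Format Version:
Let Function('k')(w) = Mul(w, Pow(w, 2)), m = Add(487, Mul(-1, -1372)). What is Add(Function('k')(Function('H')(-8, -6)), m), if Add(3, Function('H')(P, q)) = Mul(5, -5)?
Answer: -20093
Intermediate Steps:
m = 1859 (m = Add(487, 1372) = 1859)
Function('H')(P, q) = -28 (Function('H')(P, q) = Add(-3, Mul(5, -5)) = Add(-3, -25) = -28)
Function('k')(w) = Pow(w, 3)
Add(Function('k')(Function('H')(-8, -6)), m) = Add(Pow(-28, 3), 1859) = Add(-21952, 1859) = -20093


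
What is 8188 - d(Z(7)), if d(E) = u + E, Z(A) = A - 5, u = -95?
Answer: 8281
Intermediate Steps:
Z(A) = -5 + A
d(E) = -95 + E
8188 - d(Z(7)) = 8188 - (-95 + (-5 + 7)) = 8188 - (-95 + 2) = 8188 - 1*(-93) = 8188 + 93 = 8281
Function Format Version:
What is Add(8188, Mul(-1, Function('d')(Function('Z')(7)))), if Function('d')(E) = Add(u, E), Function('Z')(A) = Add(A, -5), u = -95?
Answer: 8281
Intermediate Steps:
Function('Z')(A) = Add(-5, A)
Function('d')(E) = Add(-95, E)
Add(8188, Mul(-1, Function('d')(Function('Z')(7)))) = Add(8188, Mul(-1, Add(-95, Add(-5, 7)))) = Add(8188, Mul(-1, Add(-95, 2))) = Add(8188, Mul(-1, -93)) = Add(8188, 93) = 8281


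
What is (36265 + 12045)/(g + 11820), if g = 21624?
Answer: 24155/16722 ≈ 1.4445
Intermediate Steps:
(36265 + 12045)/(g + 11820) = (36265 + 12045)/(21624 + 11820) = 48310/33444 = 48310*(1/33444) = 24155/16722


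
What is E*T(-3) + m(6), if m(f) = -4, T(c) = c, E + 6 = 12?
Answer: -22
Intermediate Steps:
E = 6 (E = -6 + 12 = 6)
E*T(-3) + m(6) = 6*(-3) - 4 = -18 - 4 = -22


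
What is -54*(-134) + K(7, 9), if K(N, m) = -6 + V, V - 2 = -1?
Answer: 7231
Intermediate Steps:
V = 1 (V = 2 - 1 = 1)
K(N, m) = -5 (K(N, m) = -6 + 1 = -5)
-54*(-134) + K(7, 9) = -54*(-134) - 5 = 7236 - 5 = 7231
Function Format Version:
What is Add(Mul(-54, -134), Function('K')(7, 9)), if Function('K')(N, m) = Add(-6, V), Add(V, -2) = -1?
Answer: 7231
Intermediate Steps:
V = 1 (V = Add(2, -1) = 1)
Function('K')(N, m) = -5 (Function('K')(N, m) = Add(-6, 1) = -5)
Add(Mul(-54, -134), Function('K')(7, 9)) = Add(Mul(-54, -134), -5) = Add(7236, -5) = 7231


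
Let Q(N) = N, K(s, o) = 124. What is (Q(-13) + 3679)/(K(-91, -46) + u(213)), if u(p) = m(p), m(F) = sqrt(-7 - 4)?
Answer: 151528/5129 - 1222*I*sqrt(11)/5129 ≈ 29.543 - 0.7902*I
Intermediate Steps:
m(F) = I*sqrt(11) (m(F) = sqrt(-11) = I*sqrt(11))
u(p) = I*sqrt(11)
(Q(-13) + 3679)/(K(-91, -46) + u(213)) = (-13 + 3679)/(124 + I*sqrt(11)) = 3666/(124 + I*sqrt(11))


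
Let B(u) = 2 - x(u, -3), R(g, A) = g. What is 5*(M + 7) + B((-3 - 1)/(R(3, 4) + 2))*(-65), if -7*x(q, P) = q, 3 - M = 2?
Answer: -578/7 ≈ -82.571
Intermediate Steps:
M = 1 (M = 3 - 1*2 = 3 - 2 = 1)
x(q, P) = -q/7
B(u) = 2 + u/7 (B(u) = 2 - (-1)*u/7 = 2 + u/7)
5*(M + 7) + B((-3 - 1)/(R(3, 4) + 2))*(-65) = 5*(1 + 7) + (2 + ((-3 - 1)/(3 + 2))/7)*(-65) = 5*8 + (2 + (-4/5)/7)*(-65) = 40 + (2 + (-4*1/5)/7)*(-65) = 40 + (2 + (1/7)*(-4/5))*(-65) = 40 + (2 - 4/35)*(-65) = 40 + (66/35)*(-65) = 40 - 858/7 = -578/7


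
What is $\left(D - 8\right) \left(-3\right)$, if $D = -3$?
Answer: $33$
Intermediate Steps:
$\left(D - 8\right) \left(-3\right) = \left(-3 - 8\right) \left(-3\right) = \left(-11\right) \left(-3\right) = 33$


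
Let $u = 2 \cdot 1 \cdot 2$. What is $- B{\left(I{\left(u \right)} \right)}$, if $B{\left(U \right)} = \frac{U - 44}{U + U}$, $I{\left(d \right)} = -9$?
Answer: $- \frac{53}{18} \approx -2.9444$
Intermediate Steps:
$u = 4$ ($u = 2 \cdot 2 = 4$)
$B{\left(U \right)} = \frac{-44 + U}{2 U}$
$- B{\left(I{\left(u \right)} \right)} = - \frac{-44 - 9}{2 \left(-9\right)} = - \frac{\left(-1\right) \left(-53\right)}{2 \cdot 9} = \left(-1\right) \frac{53}{18} = - \frac{53}{18}$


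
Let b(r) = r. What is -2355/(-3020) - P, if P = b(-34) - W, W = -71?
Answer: -21877/604 ≈ -36.220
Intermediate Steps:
P = 37 (P = -34 - 1*(-71) = -34 + 71 = 37)
-2355/(-3020) - P = -2355/(-3020) - 1*37 = -2355*(-1/3020) - 37 = 471/604 - 37 = -21877/604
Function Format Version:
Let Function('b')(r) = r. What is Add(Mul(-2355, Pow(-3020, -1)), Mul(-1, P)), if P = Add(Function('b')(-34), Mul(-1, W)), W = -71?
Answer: Rational(-21877, 604) ≈ -36.220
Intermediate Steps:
P = 37 (P = Add(-34, Mul(-1, -71)) = Add(-34, 71) = 37)
Add(Mul(-2355, Pow(-3020, -1)), Mul(-1, P)) = Add(Mul(-2355, Pow(-3020, -1)), Mul(-1, 37)) = Add(Mul(-2355, Rational(-1, 3020)), -37) = Add(Rational(471, 604), -37) = Rational(-21877, 604)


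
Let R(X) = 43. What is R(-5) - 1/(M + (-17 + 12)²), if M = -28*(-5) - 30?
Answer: 5804/135 ≈ 42.993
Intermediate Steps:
M = 110 (M = 140 - 30 = 110)
R(-5) - 1/(M + (-17 + 12)²) = 43 - 1/(110 + (-17 + 12)²) = 43 - 1/(110 + (-5)²) = 43 - 1/(110 + 25) = 43 - 1/135 = 5804/135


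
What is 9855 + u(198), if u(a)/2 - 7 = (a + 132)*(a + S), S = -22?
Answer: 126029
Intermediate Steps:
u(a) = 14 + 2*(-22 + a)*(132 + a) (u(a) = 14 + 2*((a + 132)*(a - 22)) = 14 + 2*((132 + a)*(-22 + a)) = 14 + 2*((-22 + a)*(132 + a)) = 14 + 2*(-22 + a)*(132 + a))
9855 + u(198) = 9855 + (-5794 + 2*198² + 220*198) = 9855 + (-5794 + 2*39204 + 43560) = 9855 + (-5794 + 78408 + 43560) = 9855 + 116174 = 126029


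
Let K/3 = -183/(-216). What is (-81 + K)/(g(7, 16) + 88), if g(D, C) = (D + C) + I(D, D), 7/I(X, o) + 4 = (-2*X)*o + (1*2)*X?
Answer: -20713/29283 ≈ -0.70734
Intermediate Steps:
I(X, o) = 7/(-4 + 2*X - 2*X*o) (I(X, o) = 7/(-4 + ((-2*X)*o + (1*2)*X)) = 7/(-4 + (-2*X*o + 2*X)) = 7/(-4 + (2*X - 2*X*o)) = 7/(-4 + 2*X - 2*X*o))
K = 61/24 (K = 3*(-183/(-216)) = 3*(-183*(-1/216)) = 3*(61/72) = 61/24 ≈ 2.5417)
g(D, C) = C + D - 7/(4 - 2*D + 2*D**2) (g(D, C) = (D + C) - 7/(4 - 2*D + 2*D*D) = (C + D) - 7/(4 - 2*D + 2*D**2) = C + D - 7/(4 - 2*D + 2*D**2))
(-81 + K)/(g(7, 16) + 88) = (-81 + 61/24)/((-7/2 + (16 + 7)*(2 + 7**2 - 1*7))/(2 + 7**2 - 1*7) + 88) = -1883/(24*((-7/2 + 23*(2 + 49 - 7))/(2 + 49 - 7) + 88)) = -1883/(24*((-7/2 + 23*44)/44 + 88)) = -1883/(24*((-7/2 + 1012)/44 + 88)) = -1883/(24*((1/44)*(2017/2) + 88)) = -1883/(24*(2017/88 + 88)) = -1883/(24*9761/88) = -1883/24*88/9761 = -20713/29283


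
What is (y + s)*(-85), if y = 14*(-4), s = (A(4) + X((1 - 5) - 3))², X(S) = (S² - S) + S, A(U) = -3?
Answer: -175100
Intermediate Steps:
X(S) = S²
s = 2116 (s = (-3 + ((1 - 5) - 3)²)² = (-3 + (-4 - 3)²)² = (-3 + (-7)²)² = (-3 + 49)² = 46² = 2116)
y = -56
(y + s)*(-85) = (-56 + 2116)*(-85) = 2060*(-85) = -175100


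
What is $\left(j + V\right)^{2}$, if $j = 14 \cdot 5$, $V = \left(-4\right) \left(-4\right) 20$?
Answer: $152100$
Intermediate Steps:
$V = 320$ ($V = 16 \cdot 20 = 320$)
$j = 70$
$\left(j + V\right)^{2} = \left(70 + 320\right)^{2} = 390^{2} = 152100$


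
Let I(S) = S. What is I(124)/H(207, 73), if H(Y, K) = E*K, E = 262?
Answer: 62/9563 ≈ 0.0064833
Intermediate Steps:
H(Y, K) = 262*K
I(124)/H(207, 73) = 124/((262*73)) = 124/19126 = 124*(1/19126) = 62/9563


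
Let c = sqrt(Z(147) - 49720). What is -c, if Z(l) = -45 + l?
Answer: -I*sqrt(49618) ≈ -222.75*I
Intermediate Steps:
c = I*sqrt(49618) (c = sqrt((-45 + 147) - 49720) = sqrt(102 - 49720) = sqrt(-49618) = I*sqrt(49618) ≈ 222.75*I)
-c = -I*sqrt(49618)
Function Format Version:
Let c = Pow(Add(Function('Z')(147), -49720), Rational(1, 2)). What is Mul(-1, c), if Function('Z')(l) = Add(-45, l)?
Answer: Mul(-1, I, Pow(49618, Rational(1, 2))) ≈ Mul(-222.75, I)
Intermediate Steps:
c = Mul(I, Pow(49618, Rational(1, 2))) (c = Pow(Add(Add(-45, 147), -49720), Rational(1, 2)) = Pow(Add(102, -49720), Rational(1, 2)) = Pow(-49618, Rational(1, 2)) = Mul(I, Pow(49618, Rational(1, 2))) ≈ Mul(222.75, I))
Mul(-1, c) = Mul(-1, Mul(I, Pow(49618, Rational(1, 2)))) = Mul(-1, I, Pow(49618, Rational(1, 2)))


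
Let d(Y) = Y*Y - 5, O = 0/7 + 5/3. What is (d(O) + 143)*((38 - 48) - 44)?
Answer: -7602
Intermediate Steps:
O = 5/3 (O = 0*(1/7) + 5*(1/3) = 0 + 5/3 = 5/3 ≈ 1.6667)
d(Y) = -5 + Y**2 (d(Y) = Y**2 - 5 = -5 + Y**2)
(d(O) + 143)*((38 - 48) - 44) = ((-5 + (5/3)**2) + 143)*((38 - 48) - 44) = ((-5 + 25/9) + 143)*(-10 - 44) = (-20/9 + 143)*(-54) = (1267/9)*(-54) = -7602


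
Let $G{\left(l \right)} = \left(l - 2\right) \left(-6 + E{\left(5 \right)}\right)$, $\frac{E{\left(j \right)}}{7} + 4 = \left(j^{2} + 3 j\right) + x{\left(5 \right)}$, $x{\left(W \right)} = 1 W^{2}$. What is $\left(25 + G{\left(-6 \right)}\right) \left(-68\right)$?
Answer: $227324$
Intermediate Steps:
$x{\left(W \right)} = W^{2}$
$E{\left(j \right)} = 147 + 7 j^{2} + 21 j$ ($E{\left(j \right)} = -28 + 7 \left(\left(j^{2} + 3 j\right) + 5^{2}\right) = -28 + 7 \left(\left(j^{2} + 3 j\right) + 25\right) = -28 + 7 \left(25 + j^{2} + 3 j\right) = -28 + \left(175 + 7 j^{2} + 21 j\right) = 147 + 7 j^{2} + 21 j$)
$G{\left(l \right)} = -842 + 421 l$ ($G{\left(l \right)} = \left(l - 2\right) \left(-6 + \left(147 + 7 \cdot 5^{2} + 21 \cdot 5\right)\right) = \left(-2 + l\right) \left(-6 + \left(147 + 7 \cdot 25 + 105\right)\right) = \left(-2 + l\right) \left(-6 + \left(147 + 175 + 105\right)\right) = \left(-2 + l\right) \left(-6 + 427\right) = \left(-2 + l\right) 421 = -842 + 421 l$)
$\left(25 + G{\left(-6 \right)}\right) \left(-68\right) = \left(25 + \left(-842 + 421 \left(-6\right)\right)\right) \left(-68\right) = \left(25 - 3368\right) \left(-68\right) = \left(-3343\right) \left(-68\right) = 227324$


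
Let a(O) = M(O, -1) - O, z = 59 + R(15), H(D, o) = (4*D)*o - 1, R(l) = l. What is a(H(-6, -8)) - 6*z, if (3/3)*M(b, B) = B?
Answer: -636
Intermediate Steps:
M(b, B) = B
H(D, o) = -1 + 4*D*o (H(D, o) = 4*D*o - 1 = -1 + 4*D*o)
z = 74 (z = 59 + 15 = 74)
a(O) = -1 - O
a(H(-6, -8)) - 6*z = (-1 - (-1 + 4*(-6)*(-8))) - 6*74 = (-1 - (-1 + 192)) - 1*444 = (-1 - 1*191) - 444 = (-1 - 191) - 444 = -192 - 444 = -636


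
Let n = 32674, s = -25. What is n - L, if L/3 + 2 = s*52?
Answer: 36580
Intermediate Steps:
L = -3906 (L = -6 + 3*(-25*52) = -6 + 3*(-1300) = -6 - 3900 = -3906)
n - L = 32674 - 1*(-3906) = 32674 + 3906 = 36580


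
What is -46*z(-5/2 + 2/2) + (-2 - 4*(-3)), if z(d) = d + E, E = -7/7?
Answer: 125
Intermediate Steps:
E = -1 (E = -7*⅐ = -1)
z(d) = -1 + d (z(d) = d - 1 = -1 + d)
-46*z(-5/2 + 2/2) + (-2 - 4*(-3)) = -46*(-1 + (-5/2 + 2/2)) + (-2 - 4*(-3)) = -46*(-1 + (-5*½ + 2*(½))) + (-2 + 12) = -46*(-1 + (-5/2 + 1)) + 10 = -46*(-1 - 3/2) + 10 = -46*(-5/2) + 10 = 115 + 10 = 125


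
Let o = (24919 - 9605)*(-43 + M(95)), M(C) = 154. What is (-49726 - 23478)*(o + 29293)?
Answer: -126580476988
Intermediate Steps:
o = 1699854 (o = (24919 - 9605)*(-43 + 154) = 15314*111 = 1699854)
(-49726 - 23478)*(o + 29293) = (-49726 - 23478)*(1699854 + 29293) = -73204*1729147 = -126580476988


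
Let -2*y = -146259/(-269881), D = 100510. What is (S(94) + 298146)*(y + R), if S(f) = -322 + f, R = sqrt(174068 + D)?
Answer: -21786594381/269881 + 297918*sqrt(274578) ≈ 1.5603e+8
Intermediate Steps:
R = sqrt(274578) (R = sqrt(174068 + 100510) = sqrt(274578) ≈ 524.00)
y = -146259/539762 (y = -(-146259)/(2*(-269881)) = -(-146259)*(-1)/(2*269881) = -1/2*146259/269881 = -146259/539762 ≈ -0.27097)
(S(94) + 298146)*(y + R) = ((-322 + 94) + 298146)*(-146259/539762 + sqrt(274578)) = (-228 + 298146)*(-146259/539762 + sqrt(274578)) = 297918*(-146259/539762 + sqrt(274578)) = -21786594381/269881 + 297918*sqrt(274578)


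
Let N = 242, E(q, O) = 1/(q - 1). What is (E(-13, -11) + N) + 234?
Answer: 6663/14 ≈ 475.93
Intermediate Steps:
E(q, O) = 1/(-1 + q)
(E(-13, -11) + N) + 234 = (1/(-1 - 13) + 242) + 234 = (1/(-14) + 242) + 234 = (-1/14 + 242) + 234 = 3387/14 + 234 = 6663/14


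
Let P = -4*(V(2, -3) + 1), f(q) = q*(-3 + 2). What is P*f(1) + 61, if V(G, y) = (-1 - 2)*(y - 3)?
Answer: 137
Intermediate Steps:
f(q) = -q (f(q) = q*(-1) = -q)
V(G, y) = 9 - 3*y (V(G, y) = -3*(-3 + y) = 9 - 3*y)
P = -76 (P = -4*((9 - 3*(-3)) + 1) = -4*((9 + 9) + 1) = -4*(18 + 1) = -4*19 = -76)
P*f(1) + 61 = -(-76) + 61 = -76*(-1) + 61 = 76 + 61 = 137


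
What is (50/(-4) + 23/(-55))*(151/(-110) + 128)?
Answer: -19793109/12100 ≈ -1635.8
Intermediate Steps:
(50/(-4) + 23/(-55))*(151/(-110) + 128) = (50*(-1/4) + 23*(-1/55))*(151*(-1/110) + 128) = (-25/2 - 23/55)*(-151/110 + 128) = -1421/110*13929/110 = -19793109/12100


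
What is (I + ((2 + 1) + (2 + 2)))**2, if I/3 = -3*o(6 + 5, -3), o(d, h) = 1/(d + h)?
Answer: 2209/64 ≈ 34.516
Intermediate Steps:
I = -9/8 (I = 3*(-3/((6 + 5) - 3)) = 3*(-3/(11 - 3)) = 3*(-3/8) = -9/8 ≈ -1.1250)
(I + ((2 + 1) + (2 + 2)))**2 = (-9/8 + ((2 + 1) + (2 + 2)))**2 = (-9/8 + (3 + 4))**2 = (-9/8 + 7)**2 = (47/8)**2 = 2209/64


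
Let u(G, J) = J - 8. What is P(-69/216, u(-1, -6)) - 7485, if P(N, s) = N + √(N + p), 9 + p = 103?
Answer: -538943/72 + √13490/12 ≈ -7475.6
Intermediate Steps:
p = 94 (p = -9 + 103 = 94)
u(G, J) = -8 + J
P(N, s) = N + √(94 + N) (P(N, s) = N + √(N + 94) = N + √(94 + N))
P(-69/216, u(-1, -6)) - 7485 = (-69/216 + √(94 - 69/216)) - 7485 = (-69*1/216 + √(94 - 69*1/216)) - 7485 = (-23/72 + √(94 - 23/72)) - 7485 = (-23/72 + √(6745/72)) - 7485 = (-23/72 + √13490/12) - 7485 = -538943/72 + √13490/12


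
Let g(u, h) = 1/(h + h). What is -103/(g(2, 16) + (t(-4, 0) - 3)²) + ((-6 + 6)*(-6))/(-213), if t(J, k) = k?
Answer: -3296/289 ≈ -11.405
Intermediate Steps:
g(u, h) = 1/(2*h)
-103/(g(2, 16) + (t(-4, 0) - 3)²) + ((-6 + 6)*(-6))/(-213) = -103/((½)/16 + (0 - 3)²) + ((-6 + 6)*(-6))/(-213) = -103/((½)*(1/16) + (-3)²) + (0*(-6))*(-1/213) = -103/(1/32 + 9) + 0*(-1/213) = -103/289/32 + 0 = -103*32/289 + 0 = -3296/289 + 0 = -3296/289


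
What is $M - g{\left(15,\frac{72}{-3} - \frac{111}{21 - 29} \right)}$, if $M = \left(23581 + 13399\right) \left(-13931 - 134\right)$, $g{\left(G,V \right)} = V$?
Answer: $- \frac{4160989519}{8} \approx -5.2012 \cdot 10^{8}$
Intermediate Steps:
$M = -520123700$ ($M = 36980 \left(-14065\right) = -520123700$)
$M - g{\left(15,\frac{72}{-3} - \frac{111}{21 - 29} \right)} = -520123700 - \left(\frac{72}{-3} - \frac{111}{21 - 29}\right) = -520123700 - \left(72 \left(- \frac{1}{3}\right) - \frac{111}{-8}\right) = -520123700 - \left(-24 - - \frac{111}{8}\right) = -520123700 - \left(-24 + \frac{111}{8}\right) = -520123700 - - \frac{81}{8} = -520123700 + \frac{81}{8} = - \frac{4160989519}{8}$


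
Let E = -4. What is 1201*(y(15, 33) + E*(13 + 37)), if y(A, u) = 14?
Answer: -223386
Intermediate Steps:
1201*(y(15, 33) + E*(13 + 37)) = 1201*(14 - 4*(13 + 37)) = 1201*(14 - 4*50) = 1201*(14 - 200) = 1201*(-186) = -223386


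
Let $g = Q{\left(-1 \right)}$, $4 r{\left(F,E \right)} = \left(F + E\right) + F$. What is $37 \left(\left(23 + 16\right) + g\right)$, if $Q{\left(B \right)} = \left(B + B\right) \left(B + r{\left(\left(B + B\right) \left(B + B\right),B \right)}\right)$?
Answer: $\frac{2775}{2} \approx 1387.5$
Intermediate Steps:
$r{\left(F,E \right)} = \frac{F}{2} + \frac{E}{4}$ ($r{\left(F,E \right)} = \frac{\left(F + E\right) + F}{4} = \frac{\left(E + F\right) + F}{4} = \frac{E + 2 F}{4} = \frac{F}{2} + \frac{E}{4}$)
$Q{\left(B \right)} = 2 B \left(2 B^{2} + \frac{5 B}{4}\right)$ ($Q{\left(B \right)} = \left(B + B\right) \left(B + \left(\frac{\left(B + B\right) \left(B + B\right)}{2} + \frac{B}{4}\right)\right) = 2 B \left(B + \left(\frac{2 B 2 B}{2} + \frac{B}{4}\right)\right) = 2 B \left(B + \left(\frac{4 B^{2}}{2} + \frac{B}{4}\right)\right) = 2 B \left(B + \left(2 B^{2} + \frac{B}{4}\right)\right) = 2 B \left(2 B^{2} + \frac{5 B}{4}\right)$)
$g = - \frac{3}{2}$ ($g = \frac{\left(-1\right)^{2} \left(5 + 8 \left(-1\right)\right)}{2} = \frac{1}{2} \cdot 1 \left(5 - 8\right) = \frac{1}{2} \cdot 1 \left(-3\right) = - \frac{3}{2} \approx -1.5$)
$37 \left(\left(23 + 16\right) + g\right) = 37 \left(\left(23 + 16\right) - \frac{3}{2}\right) = 37 \left(39 - \frac{3}{2}\right) = 37 \cdot \frac{75}{2} = \frac{2775}{2}$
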